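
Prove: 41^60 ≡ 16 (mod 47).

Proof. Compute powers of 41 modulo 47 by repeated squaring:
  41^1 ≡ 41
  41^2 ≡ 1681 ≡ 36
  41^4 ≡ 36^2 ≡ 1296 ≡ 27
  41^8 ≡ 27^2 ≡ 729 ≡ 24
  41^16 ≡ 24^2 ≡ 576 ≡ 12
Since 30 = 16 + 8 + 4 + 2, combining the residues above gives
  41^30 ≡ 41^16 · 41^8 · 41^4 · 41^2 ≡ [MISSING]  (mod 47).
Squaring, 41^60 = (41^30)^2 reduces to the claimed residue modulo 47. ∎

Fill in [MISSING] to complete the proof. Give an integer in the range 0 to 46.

4

41^16 · 41^8 · 41^4 · 41^2 ≡ 12 · 24 · 27 · 36 = 279936.
279936 mod 47 = 4, so 41^30 ≡ 4 (mod 47).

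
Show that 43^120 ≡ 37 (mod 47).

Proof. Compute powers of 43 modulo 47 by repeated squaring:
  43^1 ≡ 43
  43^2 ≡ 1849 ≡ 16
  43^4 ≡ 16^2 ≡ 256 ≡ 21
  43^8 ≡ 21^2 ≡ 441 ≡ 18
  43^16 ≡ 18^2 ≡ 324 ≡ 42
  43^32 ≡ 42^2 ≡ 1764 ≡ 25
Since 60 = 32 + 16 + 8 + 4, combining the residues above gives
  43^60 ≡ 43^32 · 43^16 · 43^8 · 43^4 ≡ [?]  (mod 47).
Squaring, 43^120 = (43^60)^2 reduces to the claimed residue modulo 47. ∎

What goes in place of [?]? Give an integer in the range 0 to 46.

32

Multiply the listed residues: 25 · 42 · 18 · 21 = 1050 → 18900 → 396900.
Reducing modulo 47: 396900 = 8444·47 + 32, so 43^60 ≡ 32.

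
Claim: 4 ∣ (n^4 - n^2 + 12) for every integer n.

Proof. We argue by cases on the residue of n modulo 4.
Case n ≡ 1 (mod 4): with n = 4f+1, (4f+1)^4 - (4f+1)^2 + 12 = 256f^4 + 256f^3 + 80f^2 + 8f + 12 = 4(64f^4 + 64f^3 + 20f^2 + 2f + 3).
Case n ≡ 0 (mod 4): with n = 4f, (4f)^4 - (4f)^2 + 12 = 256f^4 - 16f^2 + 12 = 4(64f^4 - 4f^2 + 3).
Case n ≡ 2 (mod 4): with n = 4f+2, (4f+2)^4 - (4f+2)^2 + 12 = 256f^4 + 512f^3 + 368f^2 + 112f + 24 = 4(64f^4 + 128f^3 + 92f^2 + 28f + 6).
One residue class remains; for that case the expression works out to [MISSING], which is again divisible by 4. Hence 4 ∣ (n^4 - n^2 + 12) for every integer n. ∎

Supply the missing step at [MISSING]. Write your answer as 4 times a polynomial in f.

4(64f^4 + 192f^3 + 212f^2 + 102f + 21)

Only n ≡ 3 (mod 4) is unaccounted for. Put n = 4f+3:
(4f+3)^4 - (4f+3)^2 + 12 expands to 256f^4 + 768f^3 + 848f^2 + 408f + 84,
and factoring out 4 leaves 4(64f^4 + 192f^3 + 212f^2 + 102f + 21).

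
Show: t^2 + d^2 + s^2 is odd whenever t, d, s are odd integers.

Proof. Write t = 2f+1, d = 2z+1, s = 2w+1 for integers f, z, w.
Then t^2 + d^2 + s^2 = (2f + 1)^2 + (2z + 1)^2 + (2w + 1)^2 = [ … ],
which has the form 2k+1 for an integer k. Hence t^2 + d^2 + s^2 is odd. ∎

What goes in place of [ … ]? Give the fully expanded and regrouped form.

2(2f^2 + 2f + 2w^2 + 2w + 2z^2 + 2z + 1) + 1

Expanding: (2f + 1)^2 + (2z + 1)^2 + (2w + 1)^2 = 4f^2 + 4f + 4w^2 + 4w + 4z^2 + 4z + 3.
Every term except the constant is even, so this is 2(2f^2 + 2f + 2w^2 + 2w + 2z^2 + 2z + 1) + 1,
and 2f^2 + 2f + 2w^2 + 2w + 2z^2 + 2z + 1 ∈ ℤ gives the required form.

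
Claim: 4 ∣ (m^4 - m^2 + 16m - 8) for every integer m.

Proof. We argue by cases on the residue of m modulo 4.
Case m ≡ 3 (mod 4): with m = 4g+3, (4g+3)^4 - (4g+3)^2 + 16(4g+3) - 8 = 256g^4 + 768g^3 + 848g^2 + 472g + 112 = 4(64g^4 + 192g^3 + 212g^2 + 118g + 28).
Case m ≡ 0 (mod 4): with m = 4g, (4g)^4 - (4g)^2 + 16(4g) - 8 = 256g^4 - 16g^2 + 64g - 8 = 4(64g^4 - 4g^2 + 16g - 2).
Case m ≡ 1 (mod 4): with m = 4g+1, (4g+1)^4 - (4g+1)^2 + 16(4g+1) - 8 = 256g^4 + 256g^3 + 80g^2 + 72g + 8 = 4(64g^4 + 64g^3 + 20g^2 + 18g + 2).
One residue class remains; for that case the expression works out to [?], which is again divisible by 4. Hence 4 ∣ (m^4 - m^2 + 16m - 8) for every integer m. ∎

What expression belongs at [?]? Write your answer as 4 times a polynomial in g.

4(64g^4 + 128g^3 + 92g^2 + 44g + 9)

Only m ≡ 2 (mod 4) is unaccounted for. Put m = 4g+2:
(4g+2)^4 - (4g+2)^2 + 16(4g+2) - 8 expands to 256g^4 + 512g^3 + 368g^2 + 176g + 36,
and factoring out 4 leaves 4(64g^4 + 128g^3 + 92g^2 + 44g + 9).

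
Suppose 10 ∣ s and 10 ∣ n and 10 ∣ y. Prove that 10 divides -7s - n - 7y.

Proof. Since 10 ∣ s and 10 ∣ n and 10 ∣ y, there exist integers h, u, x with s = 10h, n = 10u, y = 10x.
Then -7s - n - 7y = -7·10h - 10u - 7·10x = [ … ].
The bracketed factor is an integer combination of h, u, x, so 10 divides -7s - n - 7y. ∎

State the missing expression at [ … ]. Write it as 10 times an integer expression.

10(-7h - u - 7x)

Pull the common 10 out of every term: -7·10h - 10u - 7·10x = 10(-7h - u - 7x).
-7h - u - 7x is an integer, which exhibits the divisibility.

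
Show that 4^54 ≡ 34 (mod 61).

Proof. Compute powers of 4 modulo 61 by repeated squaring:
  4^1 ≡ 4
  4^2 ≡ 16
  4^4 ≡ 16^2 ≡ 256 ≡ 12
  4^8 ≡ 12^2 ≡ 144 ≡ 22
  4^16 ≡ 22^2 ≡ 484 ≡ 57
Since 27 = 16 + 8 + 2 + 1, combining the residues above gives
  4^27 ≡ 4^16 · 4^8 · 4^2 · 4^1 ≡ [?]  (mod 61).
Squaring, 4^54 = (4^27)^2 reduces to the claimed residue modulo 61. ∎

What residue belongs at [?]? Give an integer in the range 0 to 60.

41

Multiply the listed residues: 57 · 22 · 16 · 4 = 1254 → 20064 → 80256.
Reducing modulo 61: 80256 = 1315·61 + 41, so 4^27 ≡ 41.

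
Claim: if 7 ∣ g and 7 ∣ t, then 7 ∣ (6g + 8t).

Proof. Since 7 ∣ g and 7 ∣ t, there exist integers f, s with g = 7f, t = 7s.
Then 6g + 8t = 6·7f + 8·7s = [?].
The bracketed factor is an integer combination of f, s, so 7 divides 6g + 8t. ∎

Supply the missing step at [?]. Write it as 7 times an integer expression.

7(6f + 8s)

Pull the common 7 out of every term: 6·7f + 8·7s = 7(6f + 8s).
6f + 8s is an integer, which exhibits the divisibility.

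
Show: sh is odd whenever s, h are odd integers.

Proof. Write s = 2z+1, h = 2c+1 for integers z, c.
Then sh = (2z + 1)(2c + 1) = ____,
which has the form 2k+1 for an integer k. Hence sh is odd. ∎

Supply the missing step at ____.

2(2cz + c + z) + 1

Expanding: (2z + 1)(2c + 1) = 4cz + 2c + 2z + 1.
Every term except the constant is even, so this is 2(2cz + c + z) + 1,
and 2cz + c + z ∈ ℤ gives the required form.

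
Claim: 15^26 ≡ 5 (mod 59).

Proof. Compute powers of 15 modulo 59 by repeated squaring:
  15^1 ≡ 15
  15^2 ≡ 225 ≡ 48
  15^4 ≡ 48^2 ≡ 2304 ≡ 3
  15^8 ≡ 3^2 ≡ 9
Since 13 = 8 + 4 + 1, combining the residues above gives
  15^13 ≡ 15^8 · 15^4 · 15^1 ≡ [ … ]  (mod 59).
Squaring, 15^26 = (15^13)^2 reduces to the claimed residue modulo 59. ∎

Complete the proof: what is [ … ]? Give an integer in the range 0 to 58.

51

Multiply the listed residues: 9 · 3 · 15 = 27 → 405.
Reducing modulo 59: 405 = 6·59 + 51, so 15^13 ≡ 51.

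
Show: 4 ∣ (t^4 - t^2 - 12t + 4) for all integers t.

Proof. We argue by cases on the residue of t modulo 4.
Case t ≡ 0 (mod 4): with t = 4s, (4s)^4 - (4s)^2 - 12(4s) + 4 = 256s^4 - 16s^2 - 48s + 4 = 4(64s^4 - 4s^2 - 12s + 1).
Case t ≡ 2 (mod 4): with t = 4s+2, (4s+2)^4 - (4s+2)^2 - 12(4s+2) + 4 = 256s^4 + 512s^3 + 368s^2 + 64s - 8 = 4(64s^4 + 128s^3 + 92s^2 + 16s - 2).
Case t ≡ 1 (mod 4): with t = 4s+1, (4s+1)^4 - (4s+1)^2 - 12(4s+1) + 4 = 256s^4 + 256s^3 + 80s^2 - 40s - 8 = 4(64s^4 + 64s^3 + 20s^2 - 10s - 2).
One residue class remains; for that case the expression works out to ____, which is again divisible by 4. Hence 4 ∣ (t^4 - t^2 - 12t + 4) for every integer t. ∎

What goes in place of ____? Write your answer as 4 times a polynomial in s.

Only t ≡ 3 (mod 4) is unaccounted for. Put t = 4s+3:
(4s+3)^4 - (4s+3)^2 - 12(4s+3) + 4 expands to 256s^4 + 768s^3 + 848s^2 + 360s + 40,
and factoring out 4 leaves 4(64s^4 + 192s^3 + 212s^2 + 90s + 10).

4(64s^4 + 192s^3 + 212s^2 + 90s + 10)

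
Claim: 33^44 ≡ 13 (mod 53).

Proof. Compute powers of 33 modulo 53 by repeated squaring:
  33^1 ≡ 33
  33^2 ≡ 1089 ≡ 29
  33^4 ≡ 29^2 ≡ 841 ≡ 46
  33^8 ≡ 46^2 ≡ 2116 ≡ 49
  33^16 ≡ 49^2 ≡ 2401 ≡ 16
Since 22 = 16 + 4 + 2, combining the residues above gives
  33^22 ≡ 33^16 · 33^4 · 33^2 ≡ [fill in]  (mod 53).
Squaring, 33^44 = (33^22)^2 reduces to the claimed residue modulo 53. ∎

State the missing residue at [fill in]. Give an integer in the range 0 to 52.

38

Multiply the listed residues: 16 · 46 · 29 = 736 → 21344.
Reducing modulo 53: 21344 = 402·53 + 38, so 33^22 ≡ 38.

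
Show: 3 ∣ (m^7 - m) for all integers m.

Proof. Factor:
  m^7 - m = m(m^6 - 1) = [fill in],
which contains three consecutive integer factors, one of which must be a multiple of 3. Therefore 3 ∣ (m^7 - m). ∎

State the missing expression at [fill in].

(m - 1)m(m + 1)(m^4 + m^2 + 1)

m^6 - 1 = (m^2 - 1)(m^4 + m^2 + 1), and m^2 - 1 = (m-1)(m+1).
So m(m^6 - 1) = (m - 1)m(m + 1)(m^4 + m^2 + 1).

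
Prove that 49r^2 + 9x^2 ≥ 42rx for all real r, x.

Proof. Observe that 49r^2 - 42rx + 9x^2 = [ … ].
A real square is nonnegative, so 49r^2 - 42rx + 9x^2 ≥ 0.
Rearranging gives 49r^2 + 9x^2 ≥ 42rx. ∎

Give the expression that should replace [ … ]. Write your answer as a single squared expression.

(7r - 3x)^2

The leading and trailing coefficients are 7^2 and 3^2, and 42 = 2·7·3, so the trinomial is (7r - 3x)^2.
Hence 49r^2 - 42rx + 9x^2 ≥ 0.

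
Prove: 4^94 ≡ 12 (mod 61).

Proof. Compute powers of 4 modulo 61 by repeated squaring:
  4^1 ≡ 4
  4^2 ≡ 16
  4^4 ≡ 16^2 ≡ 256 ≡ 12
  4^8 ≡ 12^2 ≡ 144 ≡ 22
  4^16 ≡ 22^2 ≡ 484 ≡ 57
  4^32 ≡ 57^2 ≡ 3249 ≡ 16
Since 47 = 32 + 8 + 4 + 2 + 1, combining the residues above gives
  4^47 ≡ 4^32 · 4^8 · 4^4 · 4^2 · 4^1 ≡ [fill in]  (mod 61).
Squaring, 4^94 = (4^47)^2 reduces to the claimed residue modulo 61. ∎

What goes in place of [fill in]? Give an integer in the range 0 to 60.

45

4^32 · 4^8 · 4^4 · 4^2 · 4^1 ≡ 16 · 22 · 12 · 16 · 4 = 270336.
270336 mod 61 = 45, so 4^47 ≡ 45 (mod 61).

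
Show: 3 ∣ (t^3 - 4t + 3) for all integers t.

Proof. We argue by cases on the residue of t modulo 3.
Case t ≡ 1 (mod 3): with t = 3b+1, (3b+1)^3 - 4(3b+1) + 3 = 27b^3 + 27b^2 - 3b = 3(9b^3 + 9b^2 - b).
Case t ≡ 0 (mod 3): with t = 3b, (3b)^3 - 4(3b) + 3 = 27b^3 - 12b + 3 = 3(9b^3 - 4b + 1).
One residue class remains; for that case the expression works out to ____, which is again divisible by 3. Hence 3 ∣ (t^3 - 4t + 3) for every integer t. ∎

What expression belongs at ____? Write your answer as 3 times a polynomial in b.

3(9b^3 + 18b^2 + 8b + 1)

Only t ≡ 2 (mod 3) is unaccounted for. Put t = 3b+2:
(3b+2)^3 - 4(3b+2) + 3 expands to 27b^3 + 54b^2 + 24b + 3,
and factoring out 3 leaves 3(9b^3 + 18b^2 + 8b + 1).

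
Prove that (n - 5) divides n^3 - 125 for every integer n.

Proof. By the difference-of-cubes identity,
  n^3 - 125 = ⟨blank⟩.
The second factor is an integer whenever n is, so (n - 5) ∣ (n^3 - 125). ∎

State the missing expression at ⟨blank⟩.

(n - 5)(n^2 + 5n + 25)

Polynomial division of n^3 - 125 by n - 5 leaves remainder 0 and quotient n^2 + 5n + 25.
Hence n^3 - 125 = (n - 5)(n^2 + 5n + 25).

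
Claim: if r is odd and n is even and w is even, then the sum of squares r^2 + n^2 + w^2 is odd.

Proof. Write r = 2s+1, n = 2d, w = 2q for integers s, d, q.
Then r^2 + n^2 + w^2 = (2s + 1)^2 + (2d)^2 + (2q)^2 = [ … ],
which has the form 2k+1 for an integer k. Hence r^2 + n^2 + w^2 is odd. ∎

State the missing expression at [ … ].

(2s + 1)^2 + (2d)^2 + (2q)^2 = 4d^2 + 4q^2 + 4s^2 + 4s + 1
= 2(2d^2 + 2q^2 + 2s^2 + 2s) + 1.
Since 2d^2 + 2q^2 + 2s^2 + 2s is an integer, the sum of squares is of the form 2k+1 for an integer k.

2(2d^2 + 2q^2 + 2s^2 + 2s) + 1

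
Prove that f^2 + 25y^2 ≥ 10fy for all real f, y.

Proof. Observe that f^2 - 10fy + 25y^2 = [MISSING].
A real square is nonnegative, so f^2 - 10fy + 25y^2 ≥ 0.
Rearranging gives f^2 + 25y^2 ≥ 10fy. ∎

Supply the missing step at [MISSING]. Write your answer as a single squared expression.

The leading and trailing coefficients are 1^2 and 5^2, and 10 = 2·1·5, so the trinomial is (f - 5y)^2.
Hence f^2 - 10fy + 25y^2 ≥ 0.

(f - 5y)^2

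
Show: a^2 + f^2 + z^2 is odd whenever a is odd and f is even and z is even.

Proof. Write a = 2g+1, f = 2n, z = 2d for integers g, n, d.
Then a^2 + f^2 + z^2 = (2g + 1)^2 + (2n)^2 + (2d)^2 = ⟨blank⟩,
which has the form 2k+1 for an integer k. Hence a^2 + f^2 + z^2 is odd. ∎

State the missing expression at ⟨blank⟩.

Expanding: (2g + 1)^2 + (2n)^2 + (2d)^2 = 4d^2 + 4g^2 + 4g + 4n^2 + 1.
Every term except the constant is even, so this is 2(2d^2 + 2g^2 + 2g + 2n^2) + 1,
and 2d^2 + 2g^2 + 2g + 2n^2 ∈ ℤ gives the required form.

2(2d^2 + 2g^2 + 2g + 2n^2) + 1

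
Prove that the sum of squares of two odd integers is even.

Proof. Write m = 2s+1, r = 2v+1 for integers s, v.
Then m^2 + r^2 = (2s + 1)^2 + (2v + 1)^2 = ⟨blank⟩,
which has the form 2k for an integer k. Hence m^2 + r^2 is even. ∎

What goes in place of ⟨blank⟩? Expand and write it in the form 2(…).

2(2s^2 + 2s + 2v^2 + 2v + 1)

Expanding: (2s + 1)^2 + (2v + 1)^2 = 4s^2 + 4s + 4v^2 + 4v + 2.
Every term is even; pulling out the factor of 2 gives 2(2s^2 + 2s + 2v^2 + 2v + 1).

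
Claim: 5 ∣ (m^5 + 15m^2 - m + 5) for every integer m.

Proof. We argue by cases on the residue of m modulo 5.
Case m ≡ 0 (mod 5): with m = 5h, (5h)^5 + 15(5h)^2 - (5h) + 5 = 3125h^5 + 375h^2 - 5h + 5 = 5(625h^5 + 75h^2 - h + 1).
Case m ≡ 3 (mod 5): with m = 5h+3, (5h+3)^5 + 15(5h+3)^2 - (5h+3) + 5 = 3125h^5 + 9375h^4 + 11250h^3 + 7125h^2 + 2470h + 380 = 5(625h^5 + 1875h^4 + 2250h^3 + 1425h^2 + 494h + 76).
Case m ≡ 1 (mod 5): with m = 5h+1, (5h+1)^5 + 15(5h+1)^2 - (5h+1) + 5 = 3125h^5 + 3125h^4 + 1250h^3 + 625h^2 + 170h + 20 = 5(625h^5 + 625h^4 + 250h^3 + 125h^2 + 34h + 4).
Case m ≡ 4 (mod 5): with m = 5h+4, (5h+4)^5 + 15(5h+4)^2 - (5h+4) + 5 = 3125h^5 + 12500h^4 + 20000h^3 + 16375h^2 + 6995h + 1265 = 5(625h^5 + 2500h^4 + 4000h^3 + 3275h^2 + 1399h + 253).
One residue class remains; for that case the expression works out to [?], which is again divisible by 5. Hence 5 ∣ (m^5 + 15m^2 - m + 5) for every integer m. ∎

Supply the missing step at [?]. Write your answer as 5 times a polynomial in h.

5(625h^5 + 1250h^4 + 1000h^3 + 475h^2 + 139h + 19)

Only m ≡ 2 (mod 5) is unaccounted for. Put m = 5h+2:
(5h+2)^5 + 15(5h+2)^2 - (5h+2) + 5 expands to 3125h^5 + 6250h^4 + 5000h^3 + 2375h^2 + 695h + 95,
and factoring out 5 leaves 5(625h^5 + 1250h^4 + 1000h^3 + 475h^2 + 139h + 19).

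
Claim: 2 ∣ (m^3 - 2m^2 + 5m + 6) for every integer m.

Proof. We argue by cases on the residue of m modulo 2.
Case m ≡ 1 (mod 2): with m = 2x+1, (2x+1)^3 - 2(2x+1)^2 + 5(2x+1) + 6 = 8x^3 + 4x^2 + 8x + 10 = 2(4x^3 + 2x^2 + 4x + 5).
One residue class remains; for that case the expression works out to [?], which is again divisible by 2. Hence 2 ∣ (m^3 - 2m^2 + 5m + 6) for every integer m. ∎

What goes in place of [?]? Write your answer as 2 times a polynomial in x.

2(4x^3 - 4x^2 + 5x + 3)

Only m ≡ 0 (mod 2) is unaccounted for. Put m = 2x:
(2x)^3 - 2(2x)^2 + 5(2x) + 6 expands to 8x^3 - 8x^2 + 10x + 6,
and factoring out 2 leaves 2(4x^3 - 4x^2 + 5x + 3).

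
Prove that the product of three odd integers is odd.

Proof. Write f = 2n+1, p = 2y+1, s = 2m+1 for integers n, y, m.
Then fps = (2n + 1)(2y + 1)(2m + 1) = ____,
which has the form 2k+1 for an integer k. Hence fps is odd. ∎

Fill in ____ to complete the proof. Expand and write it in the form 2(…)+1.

(2n + 1)(2y + 1)(2m + 1) = 8mny + 4mn + 4my + 2m + 4ny + 2n + 2y + 1
= 2(4mny + 2mn + 2my + m + 2ny + n + y) + 1.
Since 4mny + 2mn + 2my + m + 2ny + n + y is an integer, the product is of the form 2k+1 for an integer k.

2(4mny + 2mn + 2my + m + 2ny + n + y) + 1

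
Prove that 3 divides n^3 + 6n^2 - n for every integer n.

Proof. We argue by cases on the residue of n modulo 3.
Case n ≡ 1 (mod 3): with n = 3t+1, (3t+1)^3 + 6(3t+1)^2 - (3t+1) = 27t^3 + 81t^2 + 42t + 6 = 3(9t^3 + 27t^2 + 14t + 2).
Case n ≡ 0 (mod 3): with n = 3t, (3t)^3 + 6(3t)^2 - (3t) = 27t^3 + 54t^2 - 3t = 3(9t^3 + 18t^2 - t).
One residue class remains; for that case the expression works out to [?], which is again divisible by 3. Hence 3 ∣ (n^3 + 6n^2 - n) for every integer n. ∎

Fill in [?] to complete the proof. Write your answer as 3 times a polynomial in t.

3(9t^3 + 36t^2 + 35t + 10)

The residues treated are {1, 0}, so the missing case is n ≡ 2 (mod 3); write n = 3t+2.
Then (3t+2)^3 + 6(3t+2)^2 - (3t+2) = 27t^3 + 108t^2 + 105t + 30 = 3(9t^3 + 36t^2 + 35t + 10).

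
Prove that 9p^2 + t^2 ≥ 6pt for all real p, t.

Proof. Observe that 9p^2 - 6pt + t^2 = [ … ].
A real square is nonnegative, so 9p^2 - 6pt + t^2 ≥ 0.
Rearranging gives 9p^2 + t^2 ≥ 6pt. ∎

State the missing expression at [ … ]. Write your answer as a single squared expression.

9p^2 - 6pt + t^2 is a perfect-square trinomial: the outer terms are (3p)^2 and (t)^2, and the cross term is -2·3p·t.
So 9p^2 - 6pt + t^2 = (3p - t)^2 ≥ 0.

(3p - t)^2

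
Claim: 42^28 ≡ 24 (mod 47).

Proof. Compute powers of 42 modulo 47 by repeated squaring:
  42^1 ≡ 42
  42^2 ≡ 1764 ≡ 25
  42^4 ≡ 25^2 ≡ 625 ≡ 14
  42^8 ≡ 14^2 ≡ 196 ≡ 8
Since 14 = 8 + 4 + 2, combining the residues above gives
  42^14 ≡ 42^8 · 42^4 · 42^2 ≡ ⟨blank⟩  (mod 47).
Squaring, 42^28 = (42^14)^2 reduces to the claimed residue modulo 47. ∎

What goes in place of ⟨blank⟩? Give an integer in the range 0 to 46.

42^8 · 42^4 · 42^2 ≡ 8 · 14 · 25 = 2800.
2800 mod 47 = 27, so 42^14 ≡ 27 (mod 47).

27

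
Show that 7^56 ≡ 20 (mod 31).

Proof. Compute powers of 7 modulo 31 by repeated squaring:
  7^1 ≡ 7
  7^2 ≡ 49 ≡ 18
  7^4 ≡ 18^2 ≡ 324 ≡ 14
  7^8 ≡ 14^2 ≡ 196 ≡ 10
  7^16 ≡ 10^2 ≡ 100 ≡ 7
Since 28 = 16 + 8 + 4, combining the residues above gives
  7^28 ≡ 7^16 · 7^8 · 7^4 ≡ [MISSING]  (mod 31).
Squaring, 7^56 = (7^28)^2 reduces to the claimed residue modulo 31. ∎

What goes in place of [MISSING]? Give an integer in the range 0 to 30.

7^16 · 7^8 · 7^4 ≡ 7 · 10 · 14 = 980.
980 mod 31 = 19, so 7^28 ≡ 19 (mod 31).

19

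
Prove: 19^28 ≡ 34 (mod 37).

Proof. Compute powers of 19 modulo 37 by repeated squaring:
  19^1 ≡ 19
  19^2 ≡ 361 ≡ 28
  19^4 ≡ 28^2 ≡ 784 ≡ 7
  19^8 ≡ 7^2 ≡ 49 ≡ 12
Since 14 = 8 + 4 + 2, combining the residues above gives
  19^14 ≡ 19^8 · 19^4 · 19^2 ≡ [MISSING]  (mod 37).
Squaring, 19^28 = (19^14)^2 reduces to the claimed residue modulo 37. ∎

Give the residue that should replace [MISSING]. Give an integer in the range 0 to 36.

19^8 · 19^4 · 19^2 ≡ 12 · 7 · 28 = 2352.
2352 mod 37 = 21, so 19^14 ≡ 21 (mod 37).

21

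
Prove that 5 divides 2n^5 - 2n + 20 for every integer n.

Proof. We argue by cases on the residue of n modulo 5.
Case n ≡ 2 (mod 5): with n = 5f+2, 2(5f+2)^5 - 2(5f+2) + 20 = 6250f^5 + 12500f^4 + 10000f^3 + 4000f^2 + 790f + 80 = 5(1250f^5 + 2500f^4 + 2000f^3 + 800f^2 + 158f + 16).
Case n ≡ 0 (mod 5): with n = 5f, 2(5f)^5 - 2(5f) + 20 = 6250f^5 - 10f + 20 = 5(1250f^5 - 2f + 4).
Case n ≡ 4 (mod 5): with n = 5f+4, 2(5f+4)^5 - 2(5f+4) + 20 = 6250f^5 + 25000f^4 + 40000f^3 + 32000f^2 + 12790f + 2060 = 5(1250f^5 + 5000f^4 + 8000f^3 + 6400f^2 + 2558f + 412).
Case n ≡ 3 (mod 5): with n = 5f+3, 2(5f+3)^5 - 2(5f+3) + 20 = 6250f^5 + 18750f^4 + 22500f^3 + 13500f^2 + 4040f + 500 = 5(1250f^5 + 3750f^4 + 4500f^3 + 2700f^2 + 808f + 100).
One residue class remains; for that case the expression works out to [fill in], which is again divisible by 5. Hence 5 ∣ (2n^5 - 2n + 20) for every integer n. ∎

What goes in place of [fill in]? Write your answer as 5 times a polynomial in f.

The residues treated are {2, 0, 4, 3}, so the missing case is n ≡ 1 (mod 5); write n = 5f+1.
Then 2(5f+1)^5 - 2(5f+1) + 20 = 6250f^5 + 6250f^4 + 2500f^3 + 500f^2 + 40f + 20 = 5(1250f^5 + 1250f^4 + 500f^3 + 100f^2 + 8f + 4).

5(1250f^5 + 1250f^4 + 500f^3 + 100f^2 + 8f + 4)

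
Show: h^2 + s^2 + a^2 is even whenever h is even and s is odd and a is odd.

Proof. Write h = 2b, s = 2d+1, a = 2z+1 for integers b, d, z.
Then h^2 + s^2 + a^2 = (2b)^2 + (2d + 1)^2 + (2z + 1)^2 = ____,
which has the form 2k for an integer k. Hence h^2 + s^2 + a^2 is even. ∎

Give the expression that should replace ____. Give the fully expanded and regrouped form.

(2b)^2 + (2d + 1)^2 + (2z + 1)^2 = 4b^2 + 4d^2 + 4d + 4z^2 + 4z + 2
= 2(2b^2 + 2d^2 + 2d + 2z^2 + 2z + 1).
Since 2b^2 + 2d^2 + 2d + 2z^2 + 2z + 1 is an integer, the sum of squares is of the form 2k for an integer k.

2(2b^2 + 2d^2 + 2d + 2z^2 + 2z + 1)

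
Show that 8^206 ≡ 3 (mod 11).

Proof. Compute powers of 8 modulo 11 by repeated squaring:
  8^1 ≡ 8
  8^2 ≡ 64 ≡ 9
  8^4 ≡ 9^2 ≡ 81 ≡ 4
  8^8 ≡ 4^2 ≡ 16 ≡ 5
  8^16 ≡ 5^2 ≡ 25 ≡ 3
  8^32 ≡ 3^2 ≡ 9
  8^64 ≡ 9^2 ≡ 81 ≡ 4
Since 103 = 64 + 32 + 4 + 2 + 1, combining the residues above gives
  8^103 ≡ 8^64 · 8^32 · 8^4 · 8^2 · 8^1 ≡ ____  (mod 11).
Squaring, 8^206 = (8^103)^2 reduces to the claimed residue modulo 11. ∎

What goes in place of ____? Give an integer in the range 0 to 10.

8^64 · 8^32 · 8^4 · 8^2 · 8^1 ≡ 4 · 9 · 4 · 9 · 8 = 10368.
10368 mod 11 = 6, so 8^103 ≡ 6 (mod 11).

6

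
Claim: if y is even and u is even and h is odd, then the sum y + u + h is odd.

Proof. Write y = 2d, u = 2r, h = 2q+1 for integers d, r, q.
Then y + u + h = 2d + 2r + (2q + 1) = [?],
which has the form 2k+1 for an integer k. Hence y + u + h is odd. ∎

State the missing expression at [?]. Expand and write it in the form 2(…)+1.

2d + 2r + (2q + 1) = 2d + 2q + 2r + 1
= 2(d + q + r) + 1.
Since d + q + r is an integer, the sum is of the form 2k+1 for an integer k.

2(d + q + r) + 1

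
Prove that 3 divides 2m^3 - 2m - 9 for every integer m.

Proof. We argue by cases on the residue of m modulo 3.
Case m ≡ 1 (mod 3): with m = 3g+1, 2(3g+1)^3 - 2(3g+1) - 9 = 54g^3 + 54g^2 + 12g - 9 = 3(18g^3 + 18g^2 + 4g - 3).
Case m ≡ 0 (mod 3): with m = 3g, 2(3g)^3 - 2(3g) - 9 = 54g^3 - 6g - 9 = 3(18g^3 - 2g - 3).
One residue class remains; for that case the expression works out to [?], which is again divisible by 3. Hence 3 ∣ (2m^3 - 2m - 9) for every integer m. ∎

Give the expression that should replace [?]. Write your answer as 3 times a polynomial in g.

3(18g^3 + 36g^2 + 22g + 1)

The residues treated are {1, 0}, so the missing case is m ≡ 2 (mod 3); write m = 3g+2.
Then 2(3g+2)^3 - 2(3g+2) - 9 = 54g^3 + 108g^2 + 66g + 3 = 3(18g^3 + 36g^2 + 22g + 1).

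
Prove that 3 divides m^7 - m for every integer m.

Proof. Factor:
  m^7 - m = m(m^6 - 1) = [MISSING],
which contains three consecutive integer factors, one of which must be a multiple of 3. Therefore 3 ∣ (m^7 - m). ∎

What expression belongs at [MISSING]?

(m - 1)m(m + 1)(m^4 + m^2 + 1)

m^6 - 1 = (m^2 - 1)(m^4 + m^2 + 1), and m^2 - 1 = (m-1)(m+1).
So m(m^6 - 1) = (m - 1)m(m + 1)(m^4 + m^2 + 1).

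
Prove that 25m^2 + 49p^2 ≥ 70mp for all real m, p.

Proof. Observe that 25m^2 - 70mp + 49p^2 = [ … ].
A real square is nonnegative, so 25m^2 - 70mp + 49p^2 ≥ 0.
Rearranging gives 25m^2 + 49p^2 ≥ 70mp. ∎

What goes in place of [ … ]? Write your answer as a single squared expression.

25m^2 - 70mp + 49p^2 is a perfect-square trinomial: the outer terms are (5m)^2 and (7p)^2, and the cross term is -2·5m·7p.
So 25m^2 - 70mp + 49p^2 = (5m - 7p)^2 ≥ 0.

(5m - 7p)^2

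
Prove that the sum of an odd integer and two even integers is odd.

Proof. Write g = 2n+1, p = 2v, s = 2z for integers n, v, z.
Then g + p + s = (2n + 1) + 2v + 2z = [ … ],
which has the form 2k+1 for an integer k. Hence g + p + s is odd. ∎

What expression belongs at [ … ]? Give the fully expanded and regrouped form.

(2n + 1) + 2v + 2z = 2n + 2v + 2z + 1
= 2(n + v + z) + 1.
Since n + v + z is an integer, the sum is of the form 2k+1 for an integer k.

2(n + v + z) + 1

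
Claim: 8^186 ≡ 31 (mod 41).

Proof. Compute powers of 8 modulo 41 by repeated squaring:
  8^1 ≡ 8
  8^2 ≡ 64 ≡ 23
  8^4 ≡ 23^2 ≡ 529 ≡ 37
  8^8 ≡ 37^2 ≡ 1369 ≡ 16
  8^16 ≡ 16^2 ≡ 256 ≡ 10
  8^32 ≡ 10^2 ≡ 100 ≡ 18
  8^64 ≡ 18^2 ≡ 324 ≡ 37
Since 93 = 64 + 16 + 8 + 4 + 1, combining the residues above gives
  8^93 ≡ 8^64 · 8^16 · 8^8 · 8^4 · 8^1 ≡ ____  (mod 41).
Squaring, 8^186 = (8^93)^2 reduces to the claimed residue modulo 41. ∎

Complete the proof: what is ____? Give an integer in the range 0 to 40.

21

Multiply the listed residues: 37 · 10 · 16 · 37 · 8 = 370 → 5920 → 219040 → 1752320.
Reducing modulo 41: 1752320 = 42739·41 + 21, so 8^93 ≡ 21.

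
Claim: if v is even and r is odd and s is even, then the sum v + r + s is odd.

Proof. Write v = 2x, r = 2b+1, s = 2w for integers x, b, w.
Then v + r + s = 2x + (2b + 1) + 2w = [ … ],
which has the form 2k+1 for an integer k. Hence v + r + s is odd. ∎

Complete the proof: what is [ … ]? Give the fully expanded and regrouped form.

2x + (2b + 1) + 2w = 2b + 2w + 2x + 1
= 2(b + w + x) + 1.
Since b + w + x is an integer, the sum is of the form 2k+1 for an integer k.

2(b + w + x) + 1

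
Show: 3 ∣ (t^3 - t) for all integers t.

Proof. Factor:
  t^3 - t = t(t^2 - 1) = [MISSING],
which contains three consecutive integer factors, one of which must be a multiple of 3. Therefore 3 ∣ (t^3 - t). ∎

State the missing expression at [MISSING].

(t - 1)t(t + 1)

t(t^2 - 1) = t(t - 1)(t + 1) = (t - 1)t(t + 1).
These three factors are consecutive integers, so their product is divisible by 3.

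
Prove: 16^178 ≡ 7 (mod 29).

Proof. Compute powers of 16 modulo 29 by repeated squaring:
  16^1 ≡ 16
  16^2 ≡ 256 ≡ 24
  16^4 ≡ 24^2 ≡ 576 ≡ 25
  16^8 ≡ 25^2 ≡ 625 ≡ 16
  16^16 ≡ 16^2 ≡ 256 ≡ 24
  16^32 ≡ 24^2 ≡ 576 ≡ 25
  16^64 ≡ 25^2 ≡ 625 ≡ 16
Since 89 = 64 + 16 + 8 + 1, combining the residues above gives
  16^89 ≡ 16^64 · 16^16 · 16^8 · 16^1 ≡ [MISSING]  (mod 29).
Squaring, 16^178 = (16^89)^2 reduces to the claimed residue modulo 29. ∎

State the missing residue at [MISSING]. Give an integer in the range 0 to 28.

23

Multiply the listed residues: 16 · 24 · 16 · 16 = 384 → 6144 → 98304.
Reducing modulo 29: 98304 = 3389·29 + 23, so 16^89 ≡ 23.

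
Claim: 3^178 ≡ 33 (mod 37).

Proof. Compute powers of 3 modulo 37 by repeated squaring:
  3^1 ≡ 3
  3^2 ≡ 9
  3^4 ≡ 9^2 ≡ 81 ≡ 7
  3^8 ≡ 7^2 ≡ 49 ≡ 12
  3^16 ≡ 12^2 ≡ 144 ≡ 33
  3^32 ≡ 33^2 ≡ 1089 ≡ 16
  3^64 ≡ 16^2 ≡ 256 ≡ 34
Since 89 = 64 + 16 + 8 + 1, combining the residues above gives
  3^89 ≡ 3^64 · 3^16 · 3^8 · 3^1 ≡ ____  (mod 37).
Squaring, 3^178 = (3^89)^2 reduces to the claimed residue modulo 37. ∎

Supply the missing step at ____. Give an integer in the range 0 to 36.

25

3^64 · 3^16 · 3^8 · 3^1 ≡ 34 · 33 · 12 · 3 = 40392.
40392 mod 37 = 25, so 3^89 ≡ 25 (mod 37).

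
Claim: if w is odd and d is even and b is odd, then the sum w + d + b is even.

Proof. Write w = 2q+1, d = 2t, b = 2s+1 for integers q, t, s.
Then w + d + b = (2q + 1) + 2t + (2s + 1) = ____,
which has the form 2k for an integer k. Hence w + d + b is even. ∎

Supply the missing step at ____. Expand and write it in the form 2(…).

(2q + 1) + 2t + (2s + 1) = 2q + 2s + 2t + 2
= 2(q + s + t + 1).
Since q + s + t + 1 is an integer, the sum is of the form 2k for an integer k.

2(q + s + t + 1)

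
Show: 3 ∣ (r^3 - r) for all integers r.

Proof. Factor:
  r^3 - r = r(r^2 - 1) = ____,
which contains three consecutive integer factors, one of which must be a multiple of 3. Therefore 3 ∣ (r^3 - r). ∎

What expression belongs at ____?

(r - 1)r(r + 1)

r(r^2 - 1) = r(r - 1)(r + 1) = (r - 1)r(r + 1).
These three factors are consecutive integers, so their product is divisible by 3.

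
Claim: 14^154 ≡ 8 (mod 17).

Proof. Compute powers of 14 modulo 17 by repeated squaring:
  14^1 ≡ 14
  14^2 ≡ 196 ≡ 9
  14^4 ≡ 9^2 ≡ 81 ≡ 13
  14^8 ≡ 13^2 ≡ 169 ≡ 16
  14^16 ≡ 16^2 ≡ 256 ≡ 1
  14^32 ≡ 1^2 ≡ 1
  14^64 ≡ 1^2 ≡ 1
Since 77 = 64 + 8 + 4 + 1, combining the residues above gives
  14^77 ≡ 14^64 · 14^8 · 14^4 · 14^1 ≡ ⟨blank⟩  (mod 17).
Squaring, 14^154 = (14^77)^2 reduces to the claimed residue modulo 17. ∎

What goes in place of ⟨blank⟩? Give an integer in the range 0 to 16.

14^64 · 14^8 · 14^4 · 14^1 ≡ 1 · 16 · 13 · 14 = 2912.
2912 mod 17 = 5, so 14^77 ≡ 5 (mod 17).

5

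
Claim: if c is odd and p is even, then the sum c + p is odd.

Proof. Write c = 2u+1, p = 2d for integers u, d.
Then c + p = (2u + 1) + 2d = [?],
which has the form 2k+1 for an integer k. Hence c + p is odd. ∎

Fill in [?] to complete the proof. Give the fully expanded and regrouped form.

2(d + u) + 1

Expanding: (2u + 1) + 2d = 2d + 2u + 1.
Every term except the constant is even, so this is 2(d + u) + 1,
and d + u ∈ ℤ gives the required form.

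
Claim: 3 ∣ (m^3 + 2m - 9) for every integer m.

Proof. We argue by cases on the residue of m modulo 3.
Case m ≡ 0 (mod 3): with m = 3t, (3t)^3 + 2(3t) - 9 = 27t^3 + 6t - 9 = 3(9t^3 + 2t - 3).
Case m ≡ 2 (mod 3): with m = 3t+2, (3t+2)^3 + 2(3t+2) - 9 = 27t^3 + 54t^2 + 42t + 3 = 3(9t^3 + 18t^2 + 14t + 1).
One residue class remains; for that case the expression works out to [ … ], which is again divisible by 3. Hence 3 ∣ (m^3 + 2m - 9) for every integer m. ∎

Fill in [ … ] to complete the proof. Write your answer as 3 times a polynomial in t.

The residues treated are {0, 2}, so the missing case is m ≡ 1 (mod 3); write m = 3t+1.
Then (3t+1)^3 + 2(3t+1) - 9 = 27t^3 + 27t^2 + 15t - 6 = 3(9t^3 + 9t^2 + 5t - 2).

3(9t^3 + 9t^2 + 5t - 2)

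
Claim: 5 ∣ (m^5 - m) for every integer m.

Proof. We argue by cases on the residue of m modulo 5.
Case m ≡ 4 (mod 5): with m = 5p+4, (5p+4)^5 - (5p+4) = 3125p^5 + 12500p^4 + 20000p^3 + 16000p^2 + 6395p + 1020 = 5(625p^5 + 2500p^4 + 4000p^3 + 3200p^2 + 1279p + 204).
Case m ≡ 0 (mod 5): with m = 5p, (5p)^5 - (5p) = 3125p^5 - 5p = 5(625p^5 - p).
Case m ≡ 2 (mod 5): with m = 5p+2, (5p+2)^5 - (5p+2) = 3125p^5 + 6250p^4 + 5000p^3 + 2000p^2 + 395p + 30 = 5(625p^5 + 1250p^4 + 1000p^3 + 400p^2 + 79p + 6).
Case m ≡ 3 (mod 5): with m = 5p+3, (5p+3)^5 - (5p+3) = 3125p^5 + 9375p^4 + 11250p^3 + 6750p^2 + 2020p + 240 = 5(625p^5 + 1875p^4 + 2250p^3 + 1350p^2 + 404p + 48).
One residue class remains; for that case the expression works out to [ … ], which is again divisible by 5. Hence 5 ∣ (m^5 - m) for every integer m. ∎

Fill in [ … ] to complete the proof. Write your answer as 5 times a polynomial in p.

Only m ≡ 1 (mod 5) is unaccounted for. Put m = 5p+1:
(5p+1)^5 - (5p+1) expands to 3125p^5 + 3125p^4 + 1250p^3 + 250p^2 + 20p,
and factoring out 5 leaves 5(625p^5 + 625p^4 + 250p^3 + 50p^2 + 4p).

5(625p^5 + 625p^4 + 250p^3 + 50p^2 + 4p)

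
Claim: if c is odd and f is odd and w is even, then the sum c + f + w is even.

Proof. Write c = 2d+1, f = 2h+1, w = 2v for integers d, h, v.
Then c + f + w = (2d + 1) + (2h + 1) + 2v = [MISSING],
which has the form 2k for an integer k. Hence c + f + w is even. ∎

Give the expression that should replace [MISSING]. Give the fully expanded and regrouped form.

(2d + 1) + (2h + 1) + 2v = 2d + 2h + 2v + 2
= 2(d + h + v + 1).
Since d + h + v + 1 is an integer, the sum is of the form 2k for an integer k.

2(d + h + v + 1)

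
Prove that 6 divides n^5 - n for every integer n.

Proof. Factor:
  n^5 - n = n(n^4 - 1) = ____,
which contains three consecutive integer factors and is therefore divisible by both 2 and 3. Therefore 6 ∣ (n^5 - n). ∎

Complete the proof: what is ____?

(n - 1)n(n + 1)(n^2 + 1)

n^4 - 1 = (n^2 - 1)(n^2 + 1), and n^2 - 1 = (n-1)(n+1).
So n(n^4 - 1) = (n - 1)n(n + 1)(n^2 + 1).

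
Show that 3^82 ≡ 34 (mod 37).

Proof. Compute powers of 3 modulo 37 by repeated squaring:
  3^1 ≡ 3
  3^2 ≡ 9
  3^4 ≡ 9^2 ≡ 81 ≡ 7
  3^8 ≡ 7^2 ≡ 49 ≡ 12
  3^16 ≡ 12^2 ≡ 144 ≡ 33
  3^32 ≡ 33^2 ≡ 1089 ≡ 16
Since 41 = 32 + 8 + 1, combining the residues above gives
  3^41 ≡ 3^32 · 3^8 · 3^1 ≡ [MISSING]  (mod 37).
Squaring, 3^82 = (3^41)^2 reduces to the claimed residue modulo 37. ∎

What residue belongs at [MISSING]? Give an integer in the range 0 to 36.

21

3^32 · 3^8 · 3^1 ≡ 16 · 12 · 3 = 576.
576 mod 37 = 21, so 3^41 ≡ 21 (mod 37).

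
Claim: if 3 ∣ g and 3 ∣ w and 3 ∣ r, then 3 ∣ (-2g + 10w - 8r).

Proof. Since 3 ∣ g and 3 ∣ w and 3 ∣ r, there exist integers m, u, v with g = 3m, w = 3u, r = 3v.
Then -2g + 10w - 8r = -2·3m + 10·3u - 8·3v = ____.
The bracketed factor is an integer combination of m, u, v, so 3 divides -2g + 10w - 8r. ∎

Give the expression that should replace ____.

3(-2m + 10u - 8v)

Each term has a factor of 3: -2·3m + 10·3u - 8·3v = 3·(-2m + 10u - 8v).
Since -2m + 10u - 8v is an integer, 3 ∣ (-2g + 10w - 8r).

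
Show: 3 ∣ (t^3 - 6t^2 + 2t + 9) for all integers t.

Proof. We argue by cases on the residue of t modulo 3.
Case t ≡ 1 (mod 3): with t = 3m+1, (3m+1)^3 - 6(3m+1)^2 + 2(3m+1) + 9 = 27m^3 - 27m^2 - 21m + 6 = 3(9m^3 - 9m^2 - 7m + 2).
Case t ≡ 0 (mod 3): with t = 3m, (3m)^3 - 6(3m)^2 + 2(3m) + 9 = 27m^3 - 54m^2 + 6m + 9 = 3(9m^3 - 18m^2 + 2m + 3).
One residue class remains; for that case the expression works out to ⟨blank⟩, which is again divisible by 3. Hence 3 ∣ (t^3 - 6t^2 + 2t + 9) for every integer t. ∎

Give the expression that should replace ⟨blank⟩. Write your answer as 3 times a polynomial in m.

The residues treated are {1, 0}, so the missing case is t ≡ 2 (mod 3); write t = 3m+2.
Then (3m+2)^3 - 6(3m+2)^2 + 2(3m+2) + 9 = 27m^3 - 30m - 3 = 3(9m^3 - 10m - 1).

3(9m^3 - 10m - 1)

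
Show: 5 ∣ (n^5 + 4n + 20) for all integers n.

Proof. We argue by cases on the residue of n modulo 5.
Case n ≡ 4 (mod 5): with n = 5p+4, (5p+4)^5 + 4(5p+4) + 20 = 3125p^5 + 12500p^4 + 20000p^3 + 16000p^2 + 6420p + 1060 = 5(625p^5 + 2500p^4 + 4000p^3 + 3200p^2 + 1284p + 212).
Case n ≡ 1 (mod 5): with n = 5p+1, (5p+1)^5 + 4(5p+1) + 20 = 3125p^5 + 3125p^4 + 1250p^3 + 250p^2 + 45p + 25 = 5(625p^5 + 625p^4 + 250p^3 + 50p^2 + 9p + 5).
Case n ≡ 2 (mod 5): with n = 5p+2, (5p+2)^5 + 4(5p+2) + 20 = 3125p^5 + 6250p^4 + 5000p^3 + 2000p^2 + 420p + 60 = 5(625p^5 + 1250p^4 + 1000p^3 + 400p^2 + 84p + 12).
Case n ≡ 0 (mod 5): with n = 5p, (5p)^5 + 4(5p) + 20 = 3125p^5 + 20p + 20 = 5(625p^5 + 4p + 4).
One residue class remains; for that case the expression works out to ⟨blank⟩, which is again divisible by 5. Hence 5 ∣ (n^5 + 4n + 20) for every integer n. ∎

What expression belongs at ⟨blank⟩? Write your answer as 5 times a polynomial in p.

Only n ≡ 3 (mod 5) is unaccounted for. Put n = 5p+3:
(5p+3)^5 + 4(5p+3) + 20 expands to 3125p^5 + 9375p^4 + 11250p^3 + 6750p^2 + 2045p + 275,
and factoring out 5 leaves 5(625p^5 + 1875p^4 + 2250p^3 + 1350p^2 + 409p + 55).

5(625p^5 + 1875p^4 + 2250p^3 + 1350p^2 + 409p + 55)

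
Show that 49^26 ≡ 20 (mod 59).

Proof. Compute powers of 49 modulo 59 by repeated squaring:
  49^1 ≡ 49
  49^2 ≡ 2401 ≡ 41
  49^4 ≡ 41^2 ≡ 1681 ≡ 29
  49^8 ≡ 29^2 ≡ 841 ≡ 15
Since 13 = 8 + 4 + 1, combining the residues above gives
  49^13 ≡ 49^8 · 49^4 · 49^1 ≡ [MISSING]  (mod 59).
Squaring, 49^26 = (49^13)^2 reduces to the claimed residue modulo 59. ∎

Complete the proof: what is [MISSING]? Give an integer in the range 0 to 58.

16

49^8 · 49^4 · 49^1 ≡ 15 · 29 · 49 = 21315.
21315 mod 59 = 16, so 49^13 ≡ 16 (mod 59).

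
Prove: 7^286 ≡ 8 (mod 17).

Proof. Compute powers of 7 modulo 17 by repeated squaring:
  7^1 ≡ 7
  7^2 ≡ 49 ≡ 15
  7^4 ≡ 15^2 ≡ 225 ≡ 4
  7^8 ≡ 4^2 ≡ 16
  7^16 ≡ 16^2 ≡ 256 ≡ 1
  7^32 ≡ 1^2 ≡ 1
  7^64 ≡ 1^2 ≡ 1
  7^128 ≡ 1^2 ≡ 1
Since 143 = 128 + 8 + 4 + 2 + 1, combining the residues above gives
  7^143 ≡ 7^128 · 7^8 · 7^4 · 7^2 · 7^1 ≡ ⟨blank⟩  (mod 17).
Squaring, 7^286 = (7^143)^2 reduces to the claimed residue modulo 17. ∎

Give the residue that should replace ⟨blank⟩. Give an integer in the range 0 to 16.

5

7^128 · 7^8 · 7^4 · 7^2 · 7^1 ≡ 1 · 16 · 4 · 15 · 7 = 6720.
6720 mod 17 = 5, so 7^143 ≡ 5 (mod 17).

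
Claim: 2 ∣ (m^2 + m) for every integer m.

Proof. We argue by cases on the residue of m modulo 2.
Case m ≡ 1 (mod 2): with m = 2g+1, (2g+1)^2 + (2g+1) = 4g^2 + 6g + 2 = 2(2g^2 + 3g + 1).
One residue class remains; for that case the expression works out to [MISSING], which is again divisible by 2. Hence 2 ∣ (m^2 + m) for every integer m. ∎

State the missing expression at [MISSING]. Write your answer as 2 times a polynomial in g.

Only m ≡ 0 (mod 2) is unaccounted for. Put m = 2g:
(2g)^2 + (2g) expands to 4g^2 + 2g,
and factoring out 2 leaves 2(2g^2 + g).

2(2g^2 + g)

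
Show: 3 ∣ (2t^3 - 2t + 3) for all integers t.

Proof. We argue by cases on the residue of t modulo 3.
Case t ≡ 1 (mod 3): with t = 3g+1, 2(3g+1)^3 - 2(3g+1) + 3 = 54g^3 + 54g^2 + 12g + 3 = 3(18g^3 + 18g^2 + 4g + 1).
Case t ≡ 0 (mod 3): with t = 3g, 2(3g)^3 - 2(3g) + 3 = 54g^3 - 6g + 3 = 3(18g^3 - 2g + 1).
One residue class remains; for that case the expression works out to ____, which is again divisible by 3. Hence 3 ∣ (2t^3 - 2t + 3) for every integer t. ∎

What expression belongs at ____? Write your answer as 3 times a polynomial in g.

The residues treated are {1, 0}, so the missing case is t ≡ 2 (mod 3); write t = 3g+2.
Then 2(3g+2)^3 - 2(3g+2) + 3 = 54g^3 + 108g^2 + 66g + 15 = 3(18g^3 + 36g^2 + 22g + 5).

3(18g^3 + 36g^2 + 22g + 5)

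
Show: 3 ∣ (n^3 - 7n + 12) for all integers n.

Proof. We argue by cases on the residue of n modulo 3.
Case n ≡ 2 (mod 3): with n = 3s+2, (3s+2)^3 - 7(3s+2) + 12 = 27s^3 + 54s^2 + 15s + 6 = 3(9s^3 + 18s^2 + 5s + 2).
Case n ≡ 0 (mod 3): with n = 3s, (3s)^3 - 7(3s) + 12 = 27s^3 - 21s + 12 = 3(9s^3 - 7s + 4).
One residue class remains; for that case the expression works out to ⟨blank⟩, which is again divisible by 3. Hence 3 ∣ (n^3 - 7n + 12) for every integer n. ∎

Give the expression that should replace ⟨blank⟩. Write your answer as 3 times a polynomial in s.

The residues treated are {2, 0}, so the missing case is n ≡ 1 (mod 3); write n = 3s+1.
Then (3s+1)^3 - 7(3s+1) + 12 = 27s^3 + 27s^2 - 12s + 6 = 3(9s^3 + 9s^2 - 4s + 2).

3(9s^3 + 9s^2 - 4s + 2)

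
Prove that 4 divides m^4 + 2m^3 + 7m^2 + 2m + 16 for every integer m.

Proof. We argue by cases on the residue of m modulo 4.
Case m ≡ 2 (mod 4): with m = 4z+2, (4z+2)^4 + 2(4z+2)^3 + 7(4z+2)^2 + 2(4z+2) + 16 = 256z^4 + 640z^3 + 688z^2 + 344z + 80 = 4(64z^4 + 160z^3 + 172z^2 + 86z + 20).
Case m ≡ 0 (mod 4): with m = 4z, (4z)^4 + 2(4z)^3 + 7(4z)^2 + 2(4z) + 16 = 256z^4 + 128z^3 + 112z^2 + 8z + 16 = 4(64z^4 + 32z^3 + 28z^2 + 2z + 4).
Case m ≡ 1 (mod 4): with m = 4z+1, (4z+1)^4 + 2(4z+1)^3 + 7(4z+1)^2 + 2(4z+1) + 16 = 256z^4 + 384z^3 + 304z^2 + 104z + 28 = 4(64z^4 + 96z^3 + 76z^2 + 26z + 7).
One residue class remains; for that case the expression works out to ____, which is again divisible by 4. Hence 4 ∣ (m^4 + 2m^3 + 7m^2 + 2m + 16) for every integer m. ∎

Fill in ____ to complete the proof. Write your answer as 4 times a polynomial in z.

Only m ≡ 3 (mod 4) is unaccounted for. Put m = 4z+3:
(4z+3)^4 + 2(4z+3)^3 + 7(4z+3)^2 + 2(4z+3) + 16 expands to 256z^4 + 896z^3 + 1264z^2 + 824z + 220,
and factoring out 4 leaves 4(64z^4 + 224z^3 + 316z^2 + 206z + 55).

4(64z^4 + 224z^3 + 316z^2 + 206z + 55)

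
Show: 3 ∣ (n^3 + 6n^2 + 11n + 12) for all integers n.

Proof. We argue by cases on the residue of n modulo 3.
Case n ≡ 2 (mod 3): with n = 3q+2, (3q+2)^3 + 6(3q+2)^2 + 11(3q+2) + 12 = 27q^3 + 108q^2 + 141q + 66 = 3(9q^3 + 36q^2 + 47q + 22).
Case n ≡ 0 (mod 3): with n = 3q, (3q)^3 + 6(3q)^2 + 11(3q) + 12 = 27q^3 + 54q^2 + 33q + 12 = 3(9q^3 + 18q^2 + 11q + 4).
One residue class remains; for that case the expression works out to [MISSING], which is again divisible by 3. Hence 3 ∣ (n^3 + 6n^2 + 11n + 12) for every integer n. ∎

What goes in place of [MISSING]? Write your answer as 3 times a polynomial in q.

3(9q^3 + 27q^2 + 26q + 10)

The residues treated are {2, 0}, so the missing case is n ≡ 1 (mod 3); write n = 3q+1.
Then (3q+1)^3 + 6(3q+1)^2 + 11(3q+1) + 12 = 27q^3 + 81q^2 + 78q + 30 = 3(9q^3 + 27q^2 + 26q + 10).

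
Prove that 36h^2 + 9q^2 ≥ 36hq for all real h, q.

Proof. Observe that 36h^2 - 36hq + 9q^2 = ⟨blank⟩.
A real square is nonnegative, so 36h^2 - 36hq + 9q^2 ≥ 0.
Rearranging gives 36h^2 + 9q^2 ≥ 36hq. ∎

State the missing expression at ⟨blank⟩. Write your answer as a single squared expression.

36h^2 - 36hq + 9q^2 is a perfect-square trinomial: the outer terms are (6h)^2 and (3q)^2, and the cross term is -2·6h·3q.
So 36h^2 - 36hq + 9q^2 = (6h - 3q)^2 ≥ 0.

(6h - 3q)^2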